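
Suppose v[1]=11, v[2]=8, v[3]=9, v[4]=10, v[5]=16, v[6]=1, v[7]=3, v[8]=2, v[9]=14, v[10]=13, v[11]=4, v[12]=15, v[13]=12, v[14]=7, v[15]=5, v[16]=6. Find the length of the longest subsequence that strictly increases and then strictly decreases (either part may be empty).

9

inc[i] = longest strictly increasing subsequence ending at i; dec[i] = longest strictly decreasing subsequence starting at i:
i:      1  2  3  4  5  6  7  8  9 10 11 12 13 14 15 16
v[i]:  11  8  9 10 16  1  3  2 14 13  4 15 12  7  5  6
inc:    1  1  2  3  4  1  2  2  4  4  3  5  4  4  4  5
dec:    4  3  3  3  6  1  2  1  5  4  1  4  3  2  1  1
Best peak at i=5 (value 16): inc=4, dec=6, length 4+6−1 = 9.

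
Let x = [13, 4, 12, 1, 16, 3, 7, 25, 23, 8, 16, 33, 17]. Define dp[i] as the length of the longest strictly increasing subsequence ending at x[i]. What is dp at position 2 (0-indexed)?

dp[i] = 1 + max{dp[j] : j<i, x[j]<x[i]} (or 1 if no such j):
i:      0  1  2  3  4  5  6  7  8  9 10 11 12
x[i]:  13  4 12  1 16  3  7 25 23  8 16 33 17
dp:     1  1  2  1  3  2  3  4  4  4  5  6  6
At index 2 the value is 2.

2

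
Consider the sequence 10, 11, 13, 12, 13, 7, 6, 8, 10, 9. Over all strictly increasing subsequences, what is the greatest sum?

46

Let S[i] be the best sum of a strictly increasing subsequence ending at i:
i:      1  2  3  4  5  6  7  8  9 10
a[i]:  10 11 13 12 13  7  6  8 10  9
S:     10 21 34 33 46  7  6 15 25 24
Maximum is 46 (e.g. 10 + 11 + 12 + 13).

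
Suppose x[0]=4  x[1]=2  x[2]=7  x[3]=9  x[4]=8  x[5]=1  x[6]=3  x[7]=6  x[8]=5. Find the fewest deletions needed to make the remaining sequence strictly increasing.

6

Fewest deletions = n − (longest strictly increasing subsequence).
Patience tails:
4 → extends → [4]
2 → replaces 4 → [2]
7 → extends → [2, 7]
9 → extends → [2, 7, 9]
8 → replaces 9 → [2, 7, 8]
1 → replaces 2 → [1, 7, 8]
3 → replaces 7 → [1, 3, 8]
6 → replaces 8 → [1, 3, 6]
5 → replaces 6 → [1, 3, 5]
Longest strictly increasing subsequence has length 3, so deletions = 9 − 3 = 6.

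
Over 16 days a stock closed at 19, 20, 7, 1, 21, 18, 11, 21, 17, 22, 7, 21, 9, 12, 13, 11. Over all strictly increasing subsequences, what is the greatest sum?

82

Let S[i] be the best sum of a strictly increasing subsequence ending at i:
i:      1  2  3  4  5  6  7  8  9 10 11 12 13 14 15 16
a[i]:  19 20  7  1 21 18 11 21 17 22  7 21  9 12 13 11
S:     19 39  7  1 60 25 18 60 35 82  8 60 17 30 43 28
Maximum is 82 (e.g. 19 + 20 + 21 + 22).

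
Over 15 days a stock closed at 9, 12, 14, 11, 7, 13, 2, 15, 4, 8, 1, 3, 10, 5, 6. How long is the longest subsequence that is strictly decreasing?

Negate each value so 'decreasing' becomes 'increasing', then run patience tails on the negated sequence:
-9 → extends → [-9]
-12 → replaces -9 → [-12]
-14 → replaces -12 → [-14]
-11 → extends → [-14, -11]
-7 → extends → [-14, -11, -7]
-13 → replaces -11 → [-14, -13, -7]
-2 → extends → [-14, -13, -7, -2]
-15 → replaces -14 → [-15, -13, -7, -2]
-4 → replaces -2 → [-15, -13, -7, -4]
-8 → replaces -7 → [-15, -13, -8, -4]
-1 → extends → [-15, -13, -8, -4, -1]
-3 → replaces -1 → [-15, -13, -8, -4, -3]
-10 → replaces -8 → [-15, -13, -10, -4, -3]
-5 → replaces -4 → [-15, -13, -10, -5, -3]
-6 → replaces -5 → [-15, -13, -10, -6, -3]
Five tails, so the longest strictly decreasing subsequence of the original has length 5.

5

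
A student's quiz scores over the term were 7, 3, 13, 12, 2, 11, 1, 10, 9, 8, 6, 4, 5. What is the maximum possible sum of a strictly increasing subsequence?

20

Let S[i] be the best sum of a strictly increasing subsequence ending at i:
i:      1  2  3  4  5  6  7  8  9 10 11 12 13
a[i]:   7  3 13 12  2 11  1 10  9  8  6  4  5
S:      7  3 20 19  2 18  1 17 16 15  9  7 12
Maximum is 20 (e.g. 7 + 13).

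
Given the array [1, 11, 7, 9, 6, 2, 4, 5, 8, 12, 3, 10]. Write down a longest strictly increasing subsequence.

1, 2, 4, 5, 8, 12

Patience tails give the LIS length; then backtrack through the dp parents:
1 → extends → [1]
11 → extends → [1, 11]
7 → replaces 11 → [1, 7]
9 → extends → [1, 7, 9]
6 → replaces 7 → [1, 6, 9]
2 → replaces 6 → [1, 2, 9]
4 → replaces 9 → [1, 2, 4]
5 → extends → [1, 2, 4, 5]
8 → extends → [1, 2, 4, 5, 8]
12 → extends → [1, 2, 4, 5, 8, 12]
3 → replaces 4 → [1, 2, 3, 5, 8, 12]
10 → replaces 12 → [1, 2, 3, 5, 8, 10]
Length 6; one witness is 1, 2, 4, 5, 8, 12.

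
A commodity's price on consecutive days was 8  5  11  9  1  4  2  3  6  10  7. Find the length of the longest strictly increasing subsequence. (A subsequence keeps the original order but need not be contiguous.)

5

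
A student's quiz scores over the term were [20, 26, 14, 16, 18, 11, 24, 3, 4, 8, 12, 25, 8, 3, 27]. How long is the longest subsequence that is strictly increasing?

6

Track the smallest tail for each achievable length (strict):
20 → extends → [20]
26 → extends → [20, 26]
14 → replaces 20 → [14, 26]
16 → replaces 26 → [14, 16]
18 → extends → [14, 16, 18]
11 → replaces 14 → [11, 16, 18]
24 → extends → [11, 16, 18, 24]
3 → replaces 11 → [3, 16, 18, 24]
4 → replaces 16 → [3, 4, 18, 24]
8 → replaces 18 → [3, 4, 8, 24]
12 → replaces 24 → [3, 4, 8, 12]
25 → extends → [3, 4, 8, 12, 25]
8 → already a tail → [3, 4, 8, 12, 25]
3 → already a tail → [3, 4, 8, 12, 25]
27 → extends → [3, 4, 8, 12, 25, 27]
Six tails, so the longest strictly increasing subsequence has length 6 (e.g. 14, 16, 18, 24, 25, 27).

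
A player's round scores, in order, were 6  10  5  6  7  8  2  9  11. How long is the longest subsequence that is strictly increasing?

6

Track the smallest tail for each achievable length (strict):
6 → extends → [6]
10 → extends → [6, 10]
5 → replaces 6 → [5, 10]
6 → replaces 10 → [5, 6]
7 → extends → [5, 6, 7]
8 → extends → [5, 6, 7, 8]
2 → replaces 5 → [2, 6, 7, 8]
9 → extends → [2, 6, 7, 8, 9]
11 → extends → [2, 6, 7, 8, 9, 11]
Six tails, so the longest strictly increasing subsequence has length 6 (e.g. 5, 6, 7, 8, 9, 11).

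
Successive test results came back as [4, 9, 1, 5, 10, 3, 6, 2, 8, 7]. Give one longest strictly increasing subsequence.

4, 5, 6, 8

Patience tails give the LIS length; then backtrack through the dp parents:
4 → extends → [4]
9 → extends → [4, 9]
1 → replaces 4 → [1, 9]
5 → replaces 9 → [1, 5]
10 → extends → [1, 5, 10]
3 → replaces 5 → [1, 3, 10]
6 → replaces 10 → [1, 3, 6]
2 → replaces 3 → [1, 2, 6]
8 → extends → [1, 2, 6, 8]
7 → replaces 8 → [1, 2, 6, 7]
Length 4; one witness is 4, 5, 6, 8.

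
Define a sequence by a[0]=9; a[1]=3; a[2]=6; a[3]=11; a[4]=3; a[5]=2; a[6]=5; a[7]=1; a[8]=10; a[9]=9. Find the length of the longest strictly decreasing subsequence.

Let dp[i] be the longest strictly decreasing subsequence ending at i:
i:      0  1  2  3  4  5  6  7  8  9
a[i]:   9  3  6 11  3  2  5  1 10  9
dp:     1  2  2  1  3  4  3  5  2  3
Maximum is 5.

5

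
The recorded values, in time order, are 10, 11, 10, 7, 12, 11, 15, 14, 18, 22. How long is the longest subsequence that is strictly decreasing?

3

Let dp[i] be the longest strictly decreasing subsequence ending at i:
i:      1  2  3  4  5  6  7  8  9 10
a[i]:  10 11 10  7 12 11 15 14 18 22
dp:     1  1  2  3  1  2  1  2  1  1
Maximum is 3.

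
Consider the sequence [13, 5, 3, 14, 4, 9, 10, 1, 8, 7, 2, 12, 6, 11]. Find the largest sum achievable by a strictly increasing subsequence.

38

Let S[i] be the best sum of a strictly increasing subsequence ending at i:
i:      1  2  3  4  5  6  7  8  9 10 11 12 13 14
a[i]:  13  5  3 14  4  9 10  1  8  7  2 12  6 11
S:     13  5  3 27  7 16 26  1 15 14  3 38 13 37
Maximum is 38 (e.g. 3 + 4 + 9 + 10 + 12).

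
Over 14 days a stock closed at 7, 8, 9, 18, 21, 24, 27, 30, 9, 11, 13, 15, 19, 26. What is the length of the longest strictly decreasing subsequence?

Let dp[i] be the longest strictly decreasing subsequence ending at i:
i:      1  2  3  4  5  6  7  8  9 10 11 12 13 14
a[i]:   7  8  9 18 21 24 27 30  9 11 13 15 19 26
dp:     1  1  1  1  1  1  1  1  2  2  2  2  2  2
Maximum is 2.

2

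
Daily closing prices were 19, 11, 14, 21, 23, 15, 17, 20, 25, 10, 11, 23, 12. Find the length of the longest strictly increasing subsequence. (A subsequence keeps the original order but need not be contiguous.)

6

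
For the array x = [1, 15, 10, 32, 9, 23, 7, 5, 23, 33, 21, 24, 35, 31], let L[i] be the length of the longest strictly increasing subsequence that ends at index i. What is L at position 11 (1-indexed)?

3

dp[i] = 1 + max{dp[j] : j<i, x[j]<x[i]} (or 1 if no such j):
i:      1  2  3  4  5  6  7  8  9 10 11 12 13 14
x[i]:   1 15 10 32  9 23  7  5 23 33 21 24 35 31
dp:     1  2  2  3  2  3  2  2  3  4  3  4  5  5
At index 11 the value is 3.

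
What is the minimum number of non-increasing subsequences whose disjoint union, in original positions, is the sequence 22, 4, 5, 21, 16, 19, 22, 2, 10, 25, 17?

6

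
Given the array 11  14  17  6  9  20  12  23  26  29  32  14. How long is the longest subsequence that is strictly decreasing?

2

Let dp[i] be the longest strictly decreasing subsequence ending at i:
i:      1  2  3  4  5  6  7  8  9 10 11 12
a[i]:  11 14 17  6  9 20 12 23 26 29 32 14
dp:     1  1  1  2  2  1  2  1  1  1  1  2
Maximum is 2.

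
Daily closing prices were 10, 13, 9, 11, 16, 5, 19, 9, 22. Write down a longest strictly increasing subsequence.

10, 13, 16, 19, 22

Patience tails give the LIS length; then backtrack through the dp parents:
10 → extends → [10]
13 → extends → [10, 13]
9 → replaces 10 → [9, 13]
11 → replaces 13 → [9, 11]
16 → extends → [9, 11, 16]
5 → replaces 9 → [5, 11, 16]
19 → extends → [5, 11, 16, 19]
9 → replaces 11 → [5, 9, 16, 19]
22 → extends → [5, 9, 16, 19, 22]
Length 5; one witness is 10, 13, 16, 19, 22.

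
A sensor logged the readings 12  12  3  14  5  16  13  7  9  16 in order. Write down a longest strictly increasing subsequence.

3, 5, 7, 9, 16

Patience tails give the LIS length; then backtrack through the dp parents:
12 → extends → [12]
12 → already a tail → [12]
3 → replaces 12 → [3]
14 → extends → [3, 14]
5 → replaces 14 → [3, 5]
16 → extends → [3, 5, 16]
13 → replaces 16 → [3, 5, 13]
7 → replaces 13 → [3, 5, 7]
9 → extends → [3, 5, 7, 9]
16 → extends → [3, 5, 7, 9, 16]
Length 5; one witness is 3, 5, 7, 9, 16.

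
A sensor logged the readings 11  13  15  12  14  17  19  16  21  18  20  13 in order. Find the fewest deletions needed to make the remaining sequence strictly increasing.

6

Fewest deletions = n − (longest strictly increasing subsequence).
i:      1  2  3  4  5  6  7  8  9 10 11 12
a[i]:  11 13 15 12 14 17 19 16 21 18 20 13
dp:     1  2  3  2  3  4  5  4  6  5  6  3
max dp = 6, so deletions = 12 − 6 = 6.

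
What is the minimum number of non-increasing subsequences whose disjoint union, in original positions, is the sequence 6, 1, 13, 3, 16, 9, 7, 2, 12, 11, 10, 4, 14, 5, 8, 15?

6

The minimum number of non-increasing subsequences covering a sequence equals the length of its longest strictly increasing subsequence.
LIS length is 6 (e.g. 1, 3, 9, 12, 14, 15), so 6 piles are needed.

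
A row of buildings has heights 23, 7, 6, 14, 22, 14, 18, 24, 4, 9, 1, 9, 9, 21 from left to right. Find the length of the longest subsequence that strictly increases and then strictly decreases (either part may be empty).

inc[i] = longest strictly increasing subsequence ending at i; dec[i] = longest strictly decreasing subsequence starting at i:
i:      1  2  3  4  5  6  7  8  9 10 11 12 13 14
a[i]:  23  7  6 14 22 14 18 24  4  9  1  9  9 21
inc:    1  1  1  2  3  2  3  4  1  2  1  2  2  4
dec:    5  4  3  3  4  3  3  3  2  2  1  1  1  1
Best peak at i=5 (value 22): inc=3, dec=4, length 3+4−1 = 6.

6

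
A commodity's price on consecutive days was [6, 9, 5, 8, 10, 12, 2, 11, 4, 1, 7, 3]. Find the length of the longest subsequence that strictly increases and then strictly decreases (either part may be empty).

inc[i] = longest strictly increasing subsequence ending at i; dec[i] = longest strictly decreasing subsequence starting at i:
i:      1  2  3  4  5  6  7  8  9 10 11 12
a[i]:   6  9  5  8 10 12  2 11  4  1  7  3
inc:    1  2  1  2  3  4  1  4  2  1  3  2
dec:    4  4  3  3  3  4  2  3  2  1  2  1
Best peak at i=6 (value 12): inc=4, dec=4, length 4+4−1 = 7.

7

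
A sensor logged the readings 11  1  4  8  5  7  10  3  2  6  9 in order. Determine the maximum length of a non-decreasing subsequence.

5

Let dp[i] be the length of the longest such subsequence ending at index i:
i:      1  2  3  4  5  6  7  8  9 10 11
a[i]:  11  1  4  8  5  7 10  3  2  6  9
dp:     1  1  2  3  3  4  5  2  2  4  5
Maximum dp value is 5.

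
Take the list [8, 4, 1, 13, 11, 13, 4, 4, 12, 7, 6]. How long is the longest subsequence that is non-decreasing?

Track the smallest tail for each achievable length (allowing ties):
8 → extends → [8]
4 → replaces 8 → [4]
1 → replaces 4 → [1]
13 → extends → [1, 13]
11 → replaces 13 → [1, 11]
13 → extends → [1, 11, 13]
4 → replaces 11 → [1, 4, 13]
4 → replaces 13 → [1, 4, 4]
12 → extends → [1, 4, 4, 12]
7 → replaces 12 → [1, 4, 4, 7]
6 → replaces 7 → [1, 4, 4, 6]
Four tails, so the longest non-decreasing subsequence has length 4 (e.g. 4, 4, 4, 12).

4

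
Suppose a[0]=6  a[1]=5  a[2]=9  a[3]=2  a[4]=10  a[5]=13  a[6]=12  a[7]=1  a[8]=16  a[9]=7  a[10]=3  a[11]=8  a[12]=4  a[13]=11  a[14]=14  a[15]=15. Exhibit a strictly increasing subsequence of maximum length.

Patience tails give the LIS length; then backtrack through the dp parents:
6 → extends → [6]
5 → replaces 6 → [5]
9 → extends → [5, 9]
2 → replaces 5 → [2, 9]
10 → extends → [2, 9, 10]
13 → extends → [2, 9, 10, 13]
12 → replaces 13 → [2, 9, 10, 12]
1 → replaces 2 → [1, 9, 10, 12]
16 → extends → [1, 9, 10, 12, 16]
7 → replaces 9 → [1, 7, 10, 12, 16]
3 → replaces 7 → [1, 3, 10, 12, 16]
8 → replaces 10 → [1, 3, 8, 12, 16]
4 → replaces 8 → [1, 3, 4, 12, 16]
11 → replaces 12 → [1, 3, 4, 11, 16]
14 → replaces 16 → [1, 3, 4, 11, 14]
15 → extends → [1, 3, 4, 11, 14, 15]
Length 6; one witness is 6, 9, 10, 13, 14, 15.

6, 9, 10, 13, 14, 15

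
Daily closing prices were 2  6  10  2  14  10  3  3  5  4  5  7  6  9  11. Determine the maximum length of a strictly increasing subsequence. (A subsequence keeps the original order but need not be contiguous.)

Let dp[i] be the length of the longest such subsequence ending at index i:
i:      1  2  3  4  5  6  7  8  9 10 11 12 13 14 15
a[i]:   2  6 10  2 14 10  3  3  5  4  5  7  6  9 11
dp:     1  2  3  1  4  3  2  2  3  3  4  5  5  6  7
Maximum dp value is 7.

7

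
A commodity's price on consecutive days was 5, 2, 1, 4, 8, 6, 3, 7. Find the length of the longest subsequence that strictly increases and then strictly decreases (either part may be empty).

5

inc[i] = longest strictly increasing subsequence ending at i; dec[i] = longest strictly decreasing subsequence starting at i:
i:     1 2 3 4 5 6 7 8
a[i]:  5 2 1 4 8 6 3 7
inc:   1 1 1 2 3 3 2 4
dec:   3 2 1 2 3 2 1 1
Best peak at i=5 (value 8): inc=3, dec=3, length 3+3−1 = 5.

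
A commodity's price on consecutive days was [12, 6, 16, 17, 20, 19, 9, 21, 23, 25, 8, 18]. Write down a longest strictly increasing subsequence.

Patience tails give the LIS length; then backtrack through the dp parents:
12 → extends → [12]
6 → replaces 12 → [6]
16 → extends → [6, 16]
17 → extends → [6, 16, 17]
20 → extends → [6, 16, 17, 20]
19 → replaces 20 → [6, 16, 17, 19]
9 → replaces 16 → [6, 9, 17, 19]
21 → extends → [6, 9, 17, 19, 21]
23 → extends → [6, 9, 17, 19, 21, 23]
25 → extends → [6, 9, 17, 19, 21, 23, 25]
8 → replaces 9 → [6, 8, 17, 19, 21, 23, 25]
18 → replaces 19 → [6, 8, 17, 18, 21, 23, 25]
Length 7; one witness is 12, 16, 17, 20, 21, 23, 25.

12, 16, 17, 20, 21, 23, 25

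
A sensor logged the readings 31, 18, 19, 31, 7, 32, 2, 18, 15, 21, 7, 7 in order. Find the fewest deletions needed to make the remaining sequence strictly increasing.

Fewest deletions = n − (longest strictly increasing subsequence).
i:      1  2  3  4  5  6  7  8  9 10 11 12
a[i]:  31 18 19 31  7 32  2 18 15 21  7  7
dp:     1  1  2  3  1  4  1  2  2  3  2  2
max dp = 4, so deletions = 12 − 4 = 8.

8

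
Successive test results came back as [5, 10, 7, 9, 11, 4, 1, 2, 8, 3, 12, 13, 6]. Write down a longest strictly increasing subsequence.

5, 7, 9, 11, 12, 13

Patience tails give the LIS length; then backtrack through the dp parents:
5 → extends → [5]
10 → extends → [5, 10]
7 → replaces 10 → [5, 7]
9 → extends → [5, 7, 9]
11 → extends → [5, 7, 9, 11]
4 → replaces 5 → [4, 7, 9, 11]
1 → replaces 4 → [1, 7, 9, 11]
2 → replaces 7 → [1, 2, 9, 11]
8 → replaces 9 → [1, 2, 8, 11]
3 → replaces 8 → [1, 2, 3, 11]
12 → extends → [1, 2, 3, 11, 12]
13 → extends → [1, 2, 3, 11, 12, 13]
6 → replaces 11 → [1, 2, 3, 6, 12, 13]
Length 6; one witness is 5, 7, 9, 11, 12, 13.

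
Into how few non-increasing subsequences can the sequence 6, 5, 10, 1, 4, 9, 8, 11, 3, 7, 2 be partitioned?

4

Place each on the leftmost legal pile:
6 → new pile 1 (tops now [6])
5 → pile 1 (tops now [5])
10 → new pile 2 (tops now [5, 10])
1 → pile 1 (tops now [1, 10])
4 → pile 2 (tops now [1, 4])
9 → new pile 3 (tops now [1, 4, 9])
8 → pile 3 (tops now [1, 4, 8])
11 → new pile 4 (tops now [1, 4, 8, 11])
3 → pile 2 (tops now [1, 3, 8, 11])
7 → pile 3 (tops now [1, 3, 7, 11])
2 → pile 2 (tops now [1, 2, 7, 11])
Four piles.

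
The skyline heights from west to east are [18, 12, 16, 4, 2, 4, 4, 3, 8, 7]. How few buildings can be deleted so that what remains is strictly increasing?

7

Fewest deletions = n − (longest strictly increasing subsequence).
i:      1  2  3  4  5  6  7  8  9 10
a[i]:  18 12 16  4  2  4  4  3  8  7
dp:     1  1  2  1  1  2  2  2  3  3
max dp = 3, so deletions = 10 − 3 = 7.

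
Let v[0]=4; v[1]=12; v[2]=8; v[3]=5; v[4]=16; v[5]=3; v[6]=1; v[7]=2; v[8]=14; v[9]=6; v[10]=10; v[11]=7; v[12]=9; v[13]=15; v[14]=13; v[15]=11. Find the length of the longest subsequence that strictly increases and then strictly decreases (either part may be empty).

inc[i] = longest strictly increasing subsequence ending at i; dec[i] = longest strictly decreasing subsequence starting at i:
i:      0  1  2  3  4  5  6  7  8  9 10 11 12 13 14 15
v[i]:   4 12  8  5 16  3  1  2 14  6 10  7  9 15 13 11
inc:    1  2  2  2  3  1  1  2  3  3  4  4  5  6  6  6
dec:    3  5  4  3  4  2  1  1  3  1  2  1  1  3  2  1
Best peak at i=13 (value 15): inc=6, dec=3, length 6+3−1 = 8.

8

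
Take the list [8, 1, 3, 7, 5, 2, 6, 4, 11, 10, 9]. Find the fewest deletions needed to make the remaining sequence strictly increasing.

Fewest deletions = n − (longest strictly increasing subsequence).
i:      1  2  3  4  5  6  7  8  9 10 11
a[i]:   8  1  3  7  5  2  6  4 11 10  9
dp:     1  1  2  3  3  2  4  3  5  5  5
max dp = 5, so deletions = 11 − 5 = 6.

6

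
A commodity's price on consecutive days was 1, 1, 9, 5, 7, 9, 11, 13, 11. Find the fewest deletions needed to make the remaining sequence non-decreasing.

2

Fewest deletions = n − (longest non-decreasing subsequence).
Patience tails:
1 → extends → [1]
1 → extends → [1, 1]
9 → extends → [1, 1, 9]
5 → replaces 9 → [1, 1, 5]
7 → extends → [1, 1, 5, 7]
9 → extends → [1, 1, 5, 7, 9]
11 → extends → [1, 1, 5, 7, 9, 11]
13 → extends → [1, 1, 5, 7, 9, 11, 13]
11 → replaces 13 → [1, 1, 5, 7, 9, 11, 11]
Longest non-decreasing subsequence has length 7, so deletions = 9 − 7 = 2.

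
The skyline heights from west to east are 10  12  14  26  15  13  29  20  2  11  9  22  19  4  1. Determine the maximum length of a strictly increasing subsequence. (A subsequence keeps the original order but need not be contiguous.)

6

Track the smallest tail for each achievable length (strict):
10 → extends → [10]
12 → extends → [10, 12]
14 → extends → [10, 12, 14]
26 → extends → [10, 12, 14, 26]
15 → replaces 26 → [10, 12, 14, 15]
13 → replaces 14 → [10, 12, 13, 15]
29 → extends → [10, 12, 13, 15, 29]
20 → replaces 29 → [10, 12, 13, 15, 20]
2 → replaces 10 → [2, 12, 13, 15, 20]
11 → replaces 12 → [2, 11, 13, 15, 20]
9 → replaces 11 → [2, 9, 13, 15, 20]
22 → extends → [2, 9, 13, 15, 20, 22]
19 → replaces 20 → [2, 9, 13, 15, 19, 22]
4 → replaces 9 → [2, 4, 13, 15, 19, 22]
1 → replaces 2 → [1, 4, 13, 15, 19, 22]
Six tails, so the longest strictly increasing subsequence has length 6 (e.g. 10, 12, 14, 15, 20, 22).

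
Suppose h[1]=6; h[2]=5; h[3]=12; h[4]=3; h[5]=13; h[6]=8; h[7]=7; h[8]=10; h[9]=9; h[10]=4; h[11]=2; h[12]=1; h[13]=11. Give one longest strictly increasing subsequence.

6, 8, 10, 11

Patience tails give the LIS length; then backtrack through the dp parents:
6 → extends → [6]
5 → replaces 6 → [5]
12 → extends → [5, 12]
3 → replaces 5 → [3, 12]
13 → extends → [3, 12, 13]
8 → replaces 12 → [3, 8, 13]
7 → replaces 8 → [3, 7, 13]
10 → replaces 13 → [3, 7, 10]
9 → replaces 10 → [3, 7, 9]
4 → replaces 7 → [3, 4, 9]
2 → replaces 3 → [2, 4, 9]
1 → replaces 2 → [1, 4, 9]
11 → extends → [1, 4, 9, 11]
Length 4; one witness is 6, 8, 10, 11.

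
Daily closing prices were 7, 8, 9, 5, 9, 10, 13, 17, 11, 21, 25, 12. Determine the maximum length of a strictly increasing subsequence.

Track the smallest tail for each achievable length (strict):
7 → extends → [7]
8 → extends → [7, 8]
9 → extends → [7, 8, 9]
5 → replaces 7 → [5, 8, 9]
9 → already a tail → [5, 8, 9]
10 → extends → [5, 8, 9, 10]
13 → extends → [5, 8, 9, 10, 13]
17 → extends → [5, 8, 9, 10, 13, 17]
11 → replaces 13 → [5, 8, 9, 10, 11, 17]
21 → extends → [5, 8, 9, 10, 11, 17, 21]
25 → extends → [5, 8, 9, 10, 11, 17, 21, 25]
12 → replaces 17 → [5, 8, 9, 10, 11, 12, 21, 25]
Eight tails, so the longest strictly increasing subsequence has length 8 (e.g. 7, 8, 9, 10, 13, 17, 21, 25).

8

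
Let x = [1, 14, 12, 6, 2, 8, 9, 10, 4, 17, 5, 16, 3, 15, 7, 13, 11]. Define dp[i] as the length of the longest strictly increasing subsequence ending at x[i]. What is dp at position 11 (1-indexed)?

dp[i] = 1 + max{dp[j] : j<i, x[j]<x[i]} (or 1 if no such j):
i:      1  2  3  4  5  6  7  8  9 10 11 12 13 14 15 16 17
x[i]:   1 14 12  6  2  8  9 10  4 17  5 16  3 15  7 13 11
dp:     1  2  2  2  2  3  4  5  3  6  4  6  3  6  5  6  6
At index 11 the value is 4.

4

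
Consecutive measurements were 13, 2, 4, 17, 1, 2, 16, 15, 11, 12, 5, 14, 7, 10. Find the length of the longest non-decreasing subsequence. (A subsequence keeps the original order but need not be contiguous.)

Track the smallest tail for each achievable length (allowing ties):
13 → extends → [13]
2 → replaces 13 → [2]
4 → extends → [2, 4]
17 → extends → [2, 4, 17]
1 → replaces 2 → [1, 4, 17]
2 → replaces 4 → [1, 2, 17]
16 → replaces 17 → [1, 2, 16]
15 → replaces 16 → [1, 2, 15]
11 → replaces 15 → [1, 2, 11]
12 → extends → [1, 2, 11, 12]
5 → replaces 11 → [1, 2, 5, 12]
14 → extends → [1, 2, 5, 12, 14]
7 → replaces 12 → [1, 2, 5, 7, 14]
10 → replaces 14 → [1, 2, 5, 7, 10]
Five tails, so the longest non-decreasing subsequence has length 5 (e.g. 2, 4, 11, 12, 14).

5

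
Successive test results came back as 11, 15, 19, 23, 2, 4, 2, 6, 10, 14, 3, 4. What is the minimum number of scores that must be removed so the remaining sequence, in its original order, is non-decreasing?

Fewest deletions = n − (longest non-decreasing subsequence).
i:      1  2  3  4  5  6  7  8  9 10 11 12
a[i]:  11 15 19 23  2  4  2  6 10 14  3  4
dp:     1  2  3  4  1  2  2  3  4  5  3  4
max dp = 5, so deletions = 12 − 5 = 7.

7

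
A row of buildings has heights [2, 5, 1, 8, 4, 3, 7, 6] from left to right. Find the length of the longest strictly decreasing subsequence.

Negate each value so 'decreasing' becomes 'increasing', then run patience tails on the negated sequence:
-2 → extends → [-2]
-5 → replaces -2 → [-5]
-1 → extends → [-5, -1]
-8 → replaces -5 → [-8, -1]
-4 → replaces -1 → [-8, -4]
-3 → extends → [-8, -4, -3]
-7 → replaces -4 → [-8, -7, -3]
-6 → replaces -3 → [-8, -7, -6]
Three tails, so the longest strictly decreasing subsequence of the original has length 3.

3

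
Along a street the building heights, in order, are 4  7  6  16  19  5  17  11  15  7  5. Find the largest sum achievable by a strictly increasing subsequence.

Let S[i] be the best sum of a strictly increasing subsequence ending at i:
i:      1  2  3  4  5  6  7  8  9 10 11
a[i]:   4  7  6 16 19  5 17 11 15  7  5
S:      4 11 10 27 46  9 44 22 37 17  9
Maximum is 46 (e.g. 4 + 7 + 16 + 19).

46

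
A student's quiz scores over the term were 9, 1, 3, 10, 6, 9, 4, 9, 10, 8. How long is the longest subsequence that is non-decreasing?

Track the smallest tail for each achievable length (allowing ties):
9 → extends → [9]
1 → replaces 9 → [1]
3 → extends → [1, 3]
10 → extends → [1, 3, 10]
6 → replaces 10 → [1, 3, 6]
9 → extends → [1, 3, 6, 9]
4 → replaces 6 → [1, 3, 4, 9]
9 → extends → [1, 3, 4, 9, 9]
10 → extends → [1, 3, 4, 9, 9, 10]
8 → replaces 9 → [1, 3, 4, 8, 9, 10]
Six tails, so the longest non-decreasing subsequence has length 6 (e.g. 1, 3, 6, 9, 9, 10).

6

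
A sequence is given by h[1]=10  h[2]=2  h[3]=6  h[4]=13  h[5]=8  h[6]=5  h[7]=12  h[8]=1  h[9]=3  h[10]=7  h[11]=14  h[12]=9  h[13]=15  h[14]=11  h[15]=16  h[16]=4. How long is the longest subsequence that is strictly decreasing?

4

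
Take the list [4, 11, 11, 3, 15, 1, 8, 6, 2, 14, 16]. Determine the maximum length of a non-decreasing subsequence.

Let dp[i] be the length of the longest such subsequence ending at index i:
i:      1  2  3  4  5  6  7  8  9 10 11
a[i]:   4 11 11  3 15  1  8  6  2 14 16
dp:     1  2  3  1  4  1  2  2  2  4  5
Maximum dp value is 5.

5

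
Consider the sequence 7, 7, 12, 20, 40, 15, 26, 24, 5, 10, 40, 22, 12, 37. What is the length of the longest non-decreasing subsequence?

6

Track the smallest tail for each achievable length (allowing ties):
7 → extends → [7]
7 → extends → [7, 7]
12 → extends → [7, 7, 12]
20 → extends → [7, 7, 12, 20]
40 → extends → [7, 7, 12, 20, 40]
15 → replaces 20 → [7, 7, 12, 15, 40]
26 → replaces 40 → [7, 7, 12, 15, 26]
24 → replaces 26 → [7, 7, 12, 15, 24]
5 → replaces 7 → [5, 7, 12, 15, 24]
10 → replaces 12 → [5, 7, 10, 15, 24]
40 → extends → [5, 7, 10, 15, 24, 40]
22 → replaces 24 → [5, 7, 10, 15, 22, 40]
12 → replaces 15 → [5, 7, 10, 12, 22, 40]
37 → replaces 40 → [5, 7, 10, 12, 22, 37]
Six tails, so the longest non-decreasing subsequence has length 6 (e.g. 7, 7, 12, 20, 40, 40).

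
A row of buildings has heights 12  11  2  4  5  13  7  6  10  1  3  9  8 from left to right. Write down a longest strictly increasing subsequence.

Patience tails give the LIS length; then backtrack through the dp parents:
12 → extends → [12]
11 → replaces 12 → [11]
2 → replaces 11 → [2]
4 → extends → [2, 4]
5 → extends → [2, 4, 5]
13 → extends → [2, 4, 5, 13]
7 → replaces 13 → [2, 4, 5, 7]
6 → replaces 7 → [2, 4, 5, 6]
10 → extends → [2, 4, 5, 6, 10]
1 → replaces 2 → [1, 4, 5, 6, 10]
3 → replaces 4 → [1, 3, 5, 6, 10]
9 → replaces 10 → [1, 3, 5, 6, 9]
8 → replaces 9 → [1, 3, 5, 6, 8]
Length 5; one witness is 2, 4, 5, 7, 10.

2, 4, 5, 7, 10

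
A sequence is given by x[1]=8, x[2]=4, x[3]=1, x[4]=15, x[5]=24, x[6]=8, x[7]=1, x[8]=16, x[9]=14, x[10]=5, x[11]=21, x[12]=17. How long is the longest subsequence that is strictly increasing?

Let dp[i] be the length of the longest such subsequence ending at index i:
i:      1  2  3  4  5  6  7  8  9 10 11 12
x[i]:   8  4  1 15 24  8  1 16 14  5 21 17
dp:     1  1  1  2  3  2  1  3  3  2  4  4
Maximum dp value is 4.

4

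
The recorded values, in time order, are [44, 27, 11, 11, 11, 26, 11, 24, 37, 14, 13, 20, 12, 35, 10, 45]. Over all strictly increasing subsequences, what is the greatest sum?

Let S[i] be the best sum of a strictly increasing subsequence ending at i:
i:       1   2   3   4   5   6   7   8   9  10  11  12  13  14  15  16
a[i]:   44  27  11  11  11  26  11  24  37  14  13  20  12  35  10  45
S:      44  27  11  11  11  37  11  35  74  25  24  45  23  80  10 125
Maximum is 125 (e.g. 11 + 14 + 20 + 35 + 45).

125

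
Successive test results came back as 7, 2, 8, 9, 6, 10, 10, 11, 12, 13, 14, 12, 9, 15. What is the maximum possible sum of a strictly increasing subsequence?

Let S[i] be the best sum of a strictly increasing subsequence ending at i:
i:      1  2  3  4  5  6  7  8  9 10 11 12 13 14
a[i]:   7  2  8  9  6 10 10 11 12 13 14 12  9 15
S:      7  2 15 24  8 34 34 45 57 70 84 57 24 99
Maximum is 99 (e.g. 7 + 8 + 9 + 10 + 11 + 12 + 13 + 14 + 15).

99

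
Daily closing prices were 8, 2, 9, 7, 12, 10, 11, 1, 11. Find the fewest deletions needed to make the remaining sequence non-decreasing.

Fewest deletions = n − (longest non-decreasing subsequence).
i:      1  2  3  4  5  6  7  8  9
a[i]:   8  2  9  7 12 10 11  1 11
dp:     1  1  2  2  3  3  4  1  5
max dp = 5, so deletions = 9 − 5 = 4.

4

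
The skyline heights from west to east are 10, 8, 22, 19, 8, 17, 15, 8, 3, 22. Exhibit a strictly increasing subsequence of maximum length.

10, 19, 22

Patience tails give the LIS length; then backtrack through the dp parents:
10 → extends → [10]
8 → replaces 10 → [8]
22 → extends → [8, 22]
19 → replaces 22 → [8, 19]
8 → already a tail → [8, 19]
17 → replaces 19 → [8, 17]
15 → replaces 17 → [8, 15]
8 → already a tail → [8, 15]
3 → replaces 8 → [3, 15]
22 → extends → [3, 15, 22]
Length 3; one witness is 10, 19, 22.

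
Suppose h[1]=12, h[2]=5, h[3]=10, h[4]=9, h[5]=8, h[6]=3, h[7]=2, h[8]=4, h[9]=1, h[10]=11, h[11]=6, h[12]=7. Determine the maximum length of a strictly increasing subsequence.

4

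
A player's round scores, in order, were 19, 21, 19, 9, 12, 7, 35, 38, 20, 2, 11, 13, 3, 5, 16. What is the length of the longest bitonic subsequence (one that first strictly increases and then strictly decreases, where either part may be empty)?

7

inc[i] = longest strictly increasing subsequence ending at i; dec[i] = longest strictly decreasing subsequence starting at i:
i:      1  2  3  4  5  6  7  8  9 10 11 12 13 14 15
a[i]:  19 21 19  9 12  7 35 38 20  2 11 13  3  5 16
inc:    1  2  1  1  2  1  3  4  3  1  2  3  2  3  4
dec:    4  5  4  3  3  2  4  4  3  1  2  2  1  1  1
Best peak at i=8 (value 38): inc=4, dec=4, length 4+4−1 = 7.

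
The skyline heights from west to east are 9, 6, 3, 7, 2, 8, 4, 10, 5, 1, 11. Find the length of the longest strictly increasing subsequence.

5

Let dp[i] be the length of the longest such subsequence ending at index i:
i:      1  2  3  4  5  6  7  8  9 10 11
a[i]:   9  6  3  7  2  8  4 10  5  1 11
dp:     1  1  1  2  1  3  2  4  3  1  5
Maximum dp value is 5.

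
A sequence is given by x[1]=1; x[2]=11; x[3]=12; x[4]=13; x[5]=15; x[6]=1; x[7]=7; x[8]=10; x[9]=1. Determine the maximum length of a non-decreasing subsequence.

5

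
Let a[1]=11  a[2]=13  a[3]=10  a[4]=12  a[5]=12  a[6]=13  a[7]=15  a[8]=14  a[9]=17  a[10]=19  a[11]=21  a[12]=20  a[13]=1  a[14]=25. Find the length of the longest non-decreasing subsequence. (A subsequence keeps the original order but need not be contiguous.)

Let dp[i] be the length of the longest such subsequence ending at index i:
i:      1  2  3  4  5  6  7  8  9 10 11 12 13 14
a[i]:  11 13 10 12 12 13 15 14 17 19 21 20  1 25
dp:     1  2  1  2  3  4  5  5  6  7  8  8  1  9
Maximum dp value is 9.

9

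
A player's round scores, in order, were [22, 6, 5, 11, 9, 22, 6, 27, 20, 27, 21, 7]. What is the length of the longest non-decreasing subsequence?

Track the smallest tail for each achievable length (allowing ties):
22 → extends → [22]
6 → replaces 22 → [6]
5 → replaces 6 → [5]
11 → extends → [5, 11]
9 → replaces 11 → [5, 9]
22 → extends → [5, 9, 22]
6 → replaces 9 → [5, 6, 22]
27 → extends → [5, 6, 22, 27]
20 → replaces 22 → [5, 6, 20, 27]
27 → extends → [5, 6, 20, 27, 27]
21 → replaces 27 → [5, 6, 20, 21, 27]
7 → replaces 20 → [5, 6, 7, 21, 27]
Five tails, so the longest non-decreasing subsequence has length 5 (e.g. 6, 11, 22, 27, 27).

5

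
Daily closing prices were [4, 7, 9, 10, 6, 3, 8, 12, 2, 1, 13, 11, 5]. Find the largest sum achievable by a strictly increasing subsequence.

Let S[i] be the best sum of a strictly increasing subsequence ending at i:
i:      1  2  3  4  5  6  7  8  9 10 11 12 13
a[i]:   4  7  9 10  6  3  8 12  2  1 13 11  5
S:      4 11 20 30 10  3 19 42  2  1 55 41  9
Maximum is 55 (e.g. 4 + 7 + 9 + 10 + 12 + 13).

55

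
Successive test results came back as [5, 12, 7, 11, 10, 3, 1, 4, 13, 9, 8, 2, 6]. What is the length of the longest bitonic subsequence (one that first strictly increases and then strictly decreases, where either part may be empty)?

7

inc[i] = longest strictly increasing subsequence ending at i; dec[i] = longest strictly decreasing subsequence starting at i:
i:      1  2  3  4  5  6  7  8  9 10 11 12 13
a[i]:   5 12  7 11 10  3  1  4 13  9  8  2  6
inc:    1  2  2  3  3  1  1  2  4  3  3  2  3
dec:    3  6  3  5  4  2  1  2  4  3  2  1  1
Best peak at i=2 (value 12): inc=2, dec=6, length 2+6−1 = 7.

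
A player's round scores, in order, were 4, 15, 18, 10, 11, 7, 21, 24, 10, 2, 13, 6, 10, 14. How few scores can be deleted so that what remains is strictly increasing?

Fewest deletions = n − (longest strictly increasing subsequence).
Patience tails:
4 → extends → [4]
15 → extends → [4, 15]
18 → extends → [4, 15, 18]
10 → replaces 15 → [4, 10, 18]
11 → replaces 18 → [4, 10, 11]
7 → replaces 10 → [4, 7, 11]
21 → extends → [4, 7, 11, 21]
24 → extends → [4, 7, 11, 21, 24]
10 → replaces 11 → [4, 7, 10, 21, 24]
2 → replaces 4 → [2, 7, 10, 21, 24]
13 → replaces 21 → [2, 7, 10, 13, 24]
6 → replaces 7 → [2, 6, 10, 13, 24]
10 → already a tail → [2, 6, 10, 13, 24]
14 → replaces 24 → [2, 6, 10, 13, 14]
Longest strictly increasing subsequence has length 5, so deletions = 14 − 5 = 9.

9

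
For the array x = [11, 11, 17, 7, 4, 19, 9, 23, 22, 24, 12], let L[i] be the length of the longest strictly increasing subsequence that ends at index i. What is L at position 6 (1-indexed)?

3

dp[i] = 1 + max{dp[j] : j<i, x[j]<x[i]} (or 1 if no such j):
i:      1  2  3  4  5  6  7  8  9 10 11
x[i]:  11 11 17  7  4 19  9 23 22 24 12
dp:     1  1  2  1  1  3  2  4  4  5  3
At index 6 the value is 3.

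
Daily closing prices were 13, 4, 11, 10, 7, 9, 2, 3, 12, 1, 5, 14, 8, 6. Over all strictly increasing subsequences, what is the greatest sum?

Let S[i] be the best sum of a strictly increasing subsequence ending at i:
i:      1  2  3  4  5  6  7  8  9 10 11 12 13 14
a[i]:  13  4 11 10  7  9  2  3 12  1  5 14  8  6
S:     13  4 15 14 11 20  2  5 32  1 10 46 19 16
Maximum is 46 (e.g. 4 + 7 + 9 + 12 + 14).

46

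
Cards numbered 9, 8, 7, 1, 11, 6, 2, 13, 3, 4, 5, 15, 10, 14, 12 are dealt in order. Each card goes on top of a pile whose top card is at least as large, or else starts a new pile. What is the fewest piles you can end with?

7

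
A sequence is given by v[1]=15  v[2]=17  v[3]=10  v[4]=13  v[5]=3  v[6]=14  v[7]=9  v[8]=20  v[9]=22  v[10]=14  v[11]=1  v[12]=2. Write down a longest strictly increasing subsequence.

10, 13, 14, 20, 22

Patience tails give the LIS length; then backtrack through the dp parents:
15 → extends → [15]
17 → extends → [15, 17]
10 → replaces 15 → [10, 17]
13 → replaces 17 → [10, 13]
3 → replaces 10 → [3, 13]
14 → extends → [3, 13, 14]
9 → replaces 13 → [3, 9, 14]
20 → extends → [3, 9, 14, 20]
22 → extends → [3, 9, 14, 20, 22]
14 → already a tail → [3, 9, 14, 20, 22]
1 → replaces 3 → [1, 9, 14, 20, 22]
2 → replaces 9 → [1, 2, 14, 20, 22]
Length 5; one witness is 10, 13, 14, 20, 22.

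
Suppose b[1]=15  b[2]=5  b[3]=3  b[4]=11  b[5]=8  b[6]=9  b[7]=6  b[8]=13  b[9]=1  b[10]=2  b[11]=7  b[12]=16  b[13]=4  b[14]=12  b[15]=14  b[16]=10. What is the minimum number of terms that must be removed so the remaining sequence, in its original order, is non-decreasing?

Fewest deletions = n − (longest non-decreasing subsequence).
i:      1  2  3  4  5  6  7  8  9 10 11 12 13 14 15 16
b[i]:  15  5  3 11  8  9  6 13  1  2  7 16  4 12 14 10
dp:     1  1  1  2  2  3  2  4  1  2  3  5  3  4  5  4
max dp = 5, so deletions = 16 − 5 = 11.

11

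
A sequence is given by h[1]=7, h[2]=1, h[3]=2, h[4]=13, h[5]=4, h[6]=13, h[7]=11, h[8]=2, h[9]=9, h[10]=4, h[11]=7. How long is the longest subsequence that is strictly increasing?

Track the smallest tail for each achievable length (strict):
7 → extends → [7]
1 → replaces 7 → [1]
2 → extends → [1, 2]
13 → extends → [1, 2, 13]
4 → replaces 13 → [1, 2, 4]
13 → extends → [1, 2, 4, 13]
11 → replaces 13 → [1, 2, 4, 11]
2 → already a tail → [1, 2, 4, 11]
9 → replaces 11 → [1, 2, 4, 9]
4 → already a tail → [1, 2, 4, 9]
7 → replaces 9 → [1, 2, 4, 7]
Four tails, so the longest strictly increasing subsequence has length 4 (e.g. 1, 2, 4, 13).

4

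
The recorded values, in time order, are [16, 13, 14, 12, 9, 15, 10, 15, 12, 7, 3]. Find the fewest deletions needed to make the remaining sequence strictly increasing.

Fewest deletions = n − (longest strictly increasing subsequence).
Patience tails:
16 → extends → [16]
13 → replaces 16 → [13]
14 → extends → [13, 14]
12 → replaces 13 → [12, 14]
9 → replaces 12 → [9, 14]
15 → extends → [9, 14, 15]
10 → replaces 14 → [9, 10, 15]
15 → already a tail → [9, 10, 15]
12 → replaces 15 → [9, 10, 12]
7 → replaces 9 → [7, 10, 12]
3 → replaces 7 → [3, 10, 12]
Longest strictly increasing subsequence has length 3, so deletions = 11 − 3 = 8.

8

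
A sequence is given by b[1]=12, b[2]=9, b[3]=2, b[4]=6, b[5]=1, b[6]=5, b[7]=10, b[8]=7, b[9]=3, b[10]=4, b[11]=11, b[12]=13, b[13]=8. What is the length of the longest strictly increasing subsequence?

5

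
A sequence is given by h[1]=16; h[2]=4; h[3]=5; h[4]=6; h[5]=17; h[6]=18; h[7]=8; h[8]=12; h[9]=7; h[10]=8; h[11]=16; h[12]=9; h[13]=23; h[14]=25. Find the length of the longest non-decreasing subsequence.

8

Let dp[i] be the length of the longest such subsequence ending at index i:
i:      1  2  3  4  5  6  7  8  9 10 11 12 13 14
h[i]:  16  4  5  6 17 18  8 12  7  8 16  9 23 25
dp:     1  1  2  3  4  5  4  5  4  5  6  6  7  8
Maximum dp value is 8.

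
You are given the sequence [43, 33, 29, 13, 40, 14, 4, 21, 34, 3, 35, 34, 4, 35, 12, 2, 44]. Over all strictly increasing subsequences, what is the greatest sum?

Let S[i] be the best sum of a strictly increasing subsequence ending at i:
i:       1   2   3   4   5   6   7   8   9  10  11  12  13  14  15  16  17
a[i]:   43  33  29  13  40  14   4  21  34   3  35  34   4  35  12   2  44
S:      43  33  29  13  73  27   4  48  82   3 117  82   7 117  19   2 161
Maximum is 161 (e.g. 13 + 14 + 21 + 34 + 35 + 44).

161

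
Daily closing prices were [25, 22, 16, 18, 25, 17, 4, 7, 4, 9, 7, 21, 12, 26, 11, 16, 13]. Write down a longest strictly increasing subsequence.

Patience tails give the LIS length; then backtrack through the dp parents:
25 → extends → [25]
22 → replaces 25 → [22]
16 → replaces 22 → [16]
18 → extends → [16, 18]
25 → extends → [16, 18, 25]
17 → replaces 18 → [16, 17, 25]
4 → replaces 16 → [4, 17, 25]
7 → replaces 17 → [4, 7, 25]
4 → already a tail → [4, 7, 25]
9 → replaces 25 → [4, 7, 9]
7 → already a tail → [4, 7, 9]
21 → extends → [4, 7, 9, 21]
12 → replaces 21 → [4, 7, 9, 12]
26 → extends → [4, 7, 9, 12, 26]
11 → replaces 12 → [4, 7, 9, 11, 26]
16 → replaces 26 → [4, 7, 9, 11, 16]
13 → replaces 16 → [4, 7, 9, 11, 13]
Length 5; one witness is 4, 7, 9, 21, 26.

4, 7, 9, 21, 26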